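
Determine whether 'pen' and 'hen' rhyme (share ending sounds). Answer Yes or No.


Rime (stressed vowel + following sounds) of 'pen': -en = /ɛn/
Rime of 'hen': -en = /ɛn/
/ɛn/ and /ɛn/ are the same ending sound, so the words rhyme.

Yes


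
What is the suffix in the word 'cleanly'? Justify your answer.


The word 'cleanly' = 'clean' (root) + '-ly' (suffix). The suffix is '-ly'.

ly


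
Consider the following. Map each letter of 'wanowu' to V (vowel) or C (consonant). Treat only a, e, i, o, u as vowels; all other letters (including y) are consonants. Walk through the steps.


Letter mapping: w = C, a = V, n = C, o = V, w = C, u = V.

CVCVCV


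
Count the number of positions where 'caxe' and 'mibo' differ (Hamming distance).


Alignment:
Position 1: 'c' vs 'm' = DIFFER
Position 2: 'a' vs 'i' = DIFFER
Position 3: 'x' vs 'b' = DIFFER
Position 4: 'e' vs 'o' = DIFFER
Total differences: 4

4


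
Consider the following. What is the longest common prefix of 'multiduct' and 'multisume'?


Compare from the start: 5 characters match: 'multi'. Mismatch at position 6: 'd' vs 's'.

multi


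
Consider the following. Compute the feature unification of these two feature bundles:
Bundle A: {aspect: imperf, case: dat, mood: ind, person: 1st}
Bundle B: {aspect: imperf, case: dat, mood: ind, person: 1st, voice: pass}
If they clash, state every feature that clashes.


Compare features:
aspect: A=imperf vs B=imperf -> unified: imperf
case: A=dat vs B=dat -> unified: dat
mood: A=ind vs B=ind -> unified: ind
person: A=1st vs B=1st -> unified: 1st
voice: A=_ vs B=pass -> unified: pass
No clashes found.

Unified: {aspect: imperf, case: dat, mood: ind, person: 1st, voice: pass}


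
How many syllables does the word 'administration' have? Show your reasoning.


Break 'administration' into syllables: ad-min-is-tra-tion -> ad | min | is | tra | tion = 5 syllables

5 syllables


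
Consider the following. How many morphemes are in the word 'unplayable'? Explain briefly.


Decomposition: un- (prefix) + play (root) + -able (suffix) = 3 morpheme(s)

3 morphemes


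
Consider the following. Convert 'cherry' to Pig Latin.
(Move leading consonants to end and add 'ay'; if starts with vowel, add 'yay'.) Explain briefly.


'cherry': move consonant cluster 'ch' to end and add 'ay': 'errychay'.

errychay


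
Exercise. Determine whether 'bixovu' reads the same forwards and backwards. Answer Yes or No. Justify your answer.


Forward: 'bixovu'
Reversed: 'uvoxib'
They differ.

No


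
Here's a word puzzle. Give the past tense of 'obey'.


Apply rule: Add -ed. 'obey' becomes 'obeyed'.

obeyed


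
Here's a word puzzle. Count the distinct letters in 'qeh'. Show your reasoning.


Unique letters in 'qeh': {e, h, q} = 3 distinct letters.

3


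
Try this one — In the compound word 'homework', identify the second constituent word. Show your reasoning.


Split 'homework' into 'home' + 'work'. The second part is 'work'.

work


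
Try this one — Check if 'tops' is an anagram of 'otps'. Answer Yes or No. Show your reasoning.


Sorted letters of 'tops': 'opst'
Sorted letters of 'otps': 'opst'
They match.

Yes


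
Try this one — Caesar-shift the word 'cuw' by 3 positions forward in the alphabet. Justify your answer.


Shift each letter by 3: c -> f, u -> x, w -> z. Result: 'fxz'.

fxz


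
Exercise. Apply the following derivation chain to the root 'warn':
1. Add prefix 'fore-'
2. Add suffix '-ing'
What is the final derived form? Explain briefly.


Step 1: Add prefix 'fore-' to 'warn' = 'forewarn'
Step 2: Add suffix '-ing' to 'forewarn' = 'forewarning'

forewarning


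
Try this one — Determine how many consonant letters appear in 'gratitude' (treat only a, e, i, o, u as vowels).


Consonants in 'gratitude': g, r, t, t, d = 5 consonants.

5


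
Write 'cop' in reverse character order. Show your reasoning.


Reverse 'cop' character by character: 'poc'.

poc


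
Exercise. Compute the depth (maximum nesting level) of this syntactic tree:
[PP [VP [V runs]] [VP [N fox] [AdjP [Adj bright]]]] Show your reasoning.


Count bracket nesting levels:
'[' at pos 0: depth = 1
'[' at pos 4: depth = 2
'[' at pos 8: depth = 3
'[' at pos 18: depth = 2
'[' at pos 22: depth = 3
'[' at pos 30: depth = 3
'[' at pos 36: depth = 4
Maximum depth reached: 4

4


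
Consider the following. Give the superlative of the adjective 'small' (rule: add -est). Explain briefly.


Apply superlative formation (add -est): 'small' -> 'smallest'.

smallest


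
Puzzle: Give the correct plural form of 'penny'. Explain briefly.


Apply rule: Change -y to -ies (consonant + y). 'penny' becomes 'pennies'.

pennies


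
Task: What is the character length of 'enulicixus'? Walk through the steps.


Spell out 'enulicixus' and number each letter: e(1), n(2), u(3), l(4), i(5), c(6), i(7), x(8), u(9), s(10). Total: 10 letters.

10


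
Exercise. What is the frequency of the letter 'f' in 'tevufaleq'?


Letter 'f' in 'tevufaleq': found at position(s) 5 = 1 occurrence(s).

1


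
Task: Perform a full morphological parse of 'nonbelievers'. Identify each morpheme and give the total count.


Step 1: Identify prefix: 'non' (meaning: not)
Step 2: Identify root: 'believe'
Step 3: Identify suffix(es): 'er, s'
Decomposition: non- (prefix: not) + believe (root) + -er (suffix: one who) + -s (plural)
Total morphemes: 4

4 morphemes (non- (prefix: not) + believe (root) + -er (suffix: one who) + -s (plural))


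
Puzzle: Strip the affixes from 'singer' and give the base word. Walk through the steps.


Remove suffix '-er' from 'singer' to get root 'sing'.

sing


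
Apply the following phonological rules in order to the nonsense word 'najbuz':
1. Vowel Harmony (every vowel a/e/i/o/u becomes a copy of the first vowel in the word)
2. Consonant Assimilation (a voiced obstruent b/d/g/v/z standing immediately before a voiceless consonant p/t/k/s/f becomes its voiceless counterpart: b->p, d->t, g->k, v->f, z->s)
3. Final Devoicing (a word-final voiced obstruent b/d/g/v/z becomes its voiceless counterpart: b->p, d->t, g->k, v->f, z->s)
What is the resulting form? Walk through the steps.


Starting form: 'najbuz'
Rule 1: Vowel Harmony: all vowels become 'a' (matching first vowel). 'najbuz' -> 'najbaz'
Rule 2: Consonant Assimilation: no voiced obstruent (b/d/g/v/z) stands immediately before a voiceless consonant (p/t/k/s/f). No change.
Rule 3: Final Devoicing: word-final voiced obstruent 'z' becomes voiceless 's'. 'najbaz' -> 'najbas'
Final form: 'najbas'

najbas


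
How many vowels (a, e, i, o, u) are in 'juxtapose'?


Vowels in 'juxtapose': u, a, o, e = 4 vowels.

4


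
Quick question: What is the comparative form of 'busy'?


Apply comparative formation (consonant + y: change y to i, add -er): 'busy' -> 'busier'.

busier


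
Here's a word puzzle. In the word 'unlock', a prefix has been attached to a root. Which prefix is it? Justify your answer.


The word 'unlock' = 'un' (prefix) + 'lock' (root). The prefix is 'un'.

un


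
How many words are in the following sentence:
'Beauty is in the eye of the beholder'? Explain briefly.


Split into words: Beauty | is | in | the | eye | of | the | beholder = 8 words.

8


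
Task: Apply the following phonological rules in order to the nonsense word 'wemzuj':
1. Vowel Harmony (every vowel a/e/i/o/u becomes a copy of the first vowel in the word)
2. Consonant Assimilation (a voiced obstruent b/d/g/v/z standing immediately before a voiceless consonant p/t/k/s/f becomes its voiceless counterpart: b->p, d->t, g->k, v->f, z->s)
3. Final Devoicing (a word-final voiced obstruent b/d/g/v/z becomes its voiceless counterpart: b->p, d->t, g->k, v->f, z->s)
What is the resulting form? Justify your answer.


Starting form: 'wemzuj'
Rule 1: Vowel Harmony: all vowels become 'e' (matching first vowel). 'wemzuj' -> 'wemzej'
Rule 2: Consonant Assimilation: no voiced obstruent (b/d/g/v/z) stands immediately before a voiceless consonant (p/t/k/s/f). No change.
Rule 3: Final Devoicing: final consonant 'j' is not one of the voiced obstruents b/d/g/v/z. No change.
Final form: 'wemzej'

wemzej


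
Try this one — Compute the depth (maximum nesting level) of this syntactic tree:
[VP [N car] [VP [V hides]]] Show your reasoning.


Count bracket nesting levels:
'[' at pos 0: depth = 1
'[' at pos 4: depth = 2
'[' at pos 12: depth = 2
'[' at pos 16: depth = 3
Maximum depth reached: 3

3


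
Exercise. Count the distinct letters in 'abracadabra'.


Unique letters in 'abracadabra': {a, b, c, d, r} = 5 distinct letters.

5


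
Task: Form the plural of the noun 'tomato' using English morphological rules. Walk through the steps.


Apply rule: Add -es (consonant + o). 'tomato' becomes 'tomatoes'.

tomatoes


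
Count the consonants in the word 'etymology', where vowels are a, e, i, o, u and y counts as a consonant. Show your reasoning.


Consonants in 'etymology': t, y, m, l, g, y = 6 consonants.

6


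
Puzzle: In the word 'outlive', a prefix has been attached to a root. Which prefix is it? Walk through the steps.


The word 'outlive' = 'out' (prefix) + 'live' (root). The prefix is 'out'.

out


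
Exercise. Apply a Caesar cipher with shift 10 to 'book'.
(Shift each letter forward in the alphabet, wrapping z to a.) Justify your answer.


Shift each letter by 10: b -> l, o -> y, o -> y, k -> u. Result: 'lyyu'.

lyyu


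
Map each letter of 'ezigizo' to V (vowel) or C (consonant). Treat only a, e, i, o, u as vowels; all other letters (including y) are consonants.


Letter mapping: e = V, z = C, i = V, g = C, i = V, z = C, o = V.

VCVCVCV


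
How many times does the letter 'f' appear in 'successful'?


Letter 'f' in 'successful': found at position(s) 8 = 1 occurrence(s).

1


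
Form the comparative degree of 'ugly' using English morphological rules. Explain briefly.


Apply comparative formation (consonant + y: change y to i, add -er): 'ugly' -> 'uglier'.

uglier


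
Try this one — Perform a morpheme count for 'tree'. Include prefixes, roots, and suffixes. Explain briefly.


Decomposition: tree (free morpheme) = 1 morpheme(s)

1 morphemes


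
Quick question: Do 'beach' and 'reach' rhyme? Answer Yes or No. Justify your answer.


Rime (stressed vowel + following sounds) of 'beach': -each = /iːtʃ/
Rime of 'reach': -each = /iːtʃ/
/iːtʃ/ and /iːtʃ/ are the same ending sound, so the words rhyme.

Yes


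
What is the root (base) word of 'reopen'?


Remove prefix 're' from 'reopen' to get root 'open'.

open


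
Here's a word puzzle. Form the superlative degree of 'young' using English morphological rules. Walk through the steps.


Apply superlative formation (add -est): 'young' -> 'youngest'.

youngest


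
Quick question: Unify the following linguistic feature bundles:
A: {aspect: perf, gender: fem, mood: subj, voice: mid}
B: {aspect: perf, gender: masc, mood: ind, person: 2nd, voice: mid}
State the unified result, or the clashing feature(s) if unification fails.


Compare features:
aspect: A=perf vs B=perf -> unified: perf
gender: A=fem vs B=masc -> CLASH
mood: A=subj vs B=ind -> CLASH
person: A=_ vs B=2nd -> unified: 2nd
voice: A=mid vs B=mid -> unified: mid
Clashes detected on features 'gender' (fem vs masc) and 'mood' (subj vs ind); unification fails.

CLASH on 'gender' (fem vs masc) and 'mood' (subj vs ind)


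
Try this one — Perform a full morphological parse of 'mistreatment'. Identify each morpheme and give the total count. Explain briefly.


Step 1: Identify prefix: 'mis' (meaning: wrongly)
Step 2: Identify root: 'treat'
Step 3: Identify suffix(es): 'ment'
Decomposition: mis- (prefix: wrongly) + treat (root) + -ment (suffix: action/result)
Total morphemes: 3

3 morphemes (mis- (prefix: wrongly) + treat (root) + -ment (suffix: action/result))


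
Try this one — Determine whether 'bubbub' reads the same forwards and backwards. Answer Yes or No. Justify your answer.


Forward: 'bubbub'
Reversed: 'bubbub'
They are identical.

Yes


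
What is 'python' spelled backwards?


Reverse 'python' character by character: 'nohtyp'.

nohtyp


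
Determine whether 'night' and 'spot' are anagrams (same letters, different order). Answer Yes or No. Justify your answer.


Sorted letters of 'night': 'ghint'
Sorted letters of 'spot': 'opst'
They do not match.

No


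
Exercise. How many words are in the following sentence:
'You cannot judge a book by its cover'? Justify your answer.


Split into words: You | cannot | judge | a | book | by | its | cover = 8 words.

8


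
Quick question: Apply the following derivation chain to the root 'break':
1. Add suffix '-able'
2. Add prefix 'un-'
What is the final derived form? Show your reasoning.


Step 1: Add suffix '-able' to 'break' = 'breakable'
Step 2: Add prefix 'un-' to 'breakable' = 'unbreakable'

unbreakable


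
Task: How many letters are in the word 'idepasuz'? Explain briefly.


Spell out 'idepasuz' and number each letter: i(1), d(2), e(3), p(4), a(5), s(6), u(7), z(8). Total: 8 letters.

8


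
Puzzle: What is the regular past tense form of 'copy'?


Apply rule: Change -y to -ied. 'copy' becomes 'copied'.

copied


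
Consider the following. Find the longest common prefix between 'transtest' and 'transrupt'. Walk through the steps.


Compare from the start: 5 characters match: 'trans'. Mismatch at position 6: 't' vs 'r'.

trans


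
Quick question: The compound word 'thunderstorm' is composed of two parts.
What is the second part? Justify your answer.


Split 'thunderstorm' into 'thunder' + 'storm'. The second part is 'storm'.

storm


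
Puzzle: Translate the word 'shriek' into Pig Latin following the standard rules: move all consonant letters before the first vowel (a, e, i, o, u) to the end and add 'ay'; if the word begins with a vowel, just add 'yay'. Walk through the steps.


'shriek': move consonant cluster 'shr' to end and add 'ay': 'iekshray'.

iekshray


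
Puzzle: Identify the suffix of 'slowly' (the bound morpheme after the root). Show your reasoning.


The word 'slowly' = 'slow' (root) + '-ly' (suffix). The suffix is '-ly'.

ly


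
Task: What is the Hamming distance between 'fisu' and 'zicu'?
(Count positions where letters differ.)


Alignment:
Position 1: 'f' vs 'z' = DIFFER
Position 2: 'i' vs 'i' = match
Position 3: 's' vs 'c' = DIFFER
Position 4: 'u' vs 'u' = match
Total differences: 2

2


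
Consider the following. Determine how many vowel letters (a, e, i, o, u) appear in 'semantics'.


Vowels in 'semantics': e, a, i = 3 vowels.

3


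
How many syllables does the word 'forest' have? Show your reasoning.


Break 'forest' into syllables: for-est -> for | est = 2 syllables

2 syllables


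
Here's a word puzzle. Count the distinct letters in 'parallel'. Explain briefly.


Unique letters in 'parallel': {a, e, l, p, r} = 5 distinct letters.

5


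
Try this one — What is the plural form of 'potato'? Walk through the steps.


Apply rule: Add -es (consonant + o). 'potato' becomes 'potatoes'.

potatoes


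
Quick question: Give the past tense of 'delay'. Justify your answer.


Apply rule: Add -ed. 'delay' becomes 'delayed'.

delayed


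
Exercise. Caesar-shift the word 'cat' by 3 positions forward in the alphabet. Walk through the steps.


Shift each letter by 3: c -> f, a -> d, t -> w. Result: 'fdw'.

fdw


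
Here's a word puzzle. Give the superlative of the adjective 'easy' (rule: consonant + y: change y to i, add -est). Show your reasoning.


Apply superlative formation (consonant + y: change y to i, add -est): 'easy' -> 'easiest'.

easiest


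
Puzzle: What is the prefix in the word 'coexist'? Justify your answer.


The word 'coexist' = 'co' (prefix) + 'exist' (root). The prefix is 'co'.

co


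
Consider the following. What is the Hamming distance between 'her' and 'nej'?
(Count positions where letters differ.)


Alignment:
Position 1: 'h' vs 'n' = DIFFER
Position 2: 'e' vs 'e' = match
Position 3: 'r' vs 'j' = DIFFER
Total differences: 2

2


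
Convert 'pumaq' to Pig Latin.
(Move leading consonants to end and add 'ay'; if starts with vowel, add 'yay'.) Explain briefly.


'pumaq': move consonant cluster 'p' to end and add 'ay': 'umaqpay'.

umaqpay


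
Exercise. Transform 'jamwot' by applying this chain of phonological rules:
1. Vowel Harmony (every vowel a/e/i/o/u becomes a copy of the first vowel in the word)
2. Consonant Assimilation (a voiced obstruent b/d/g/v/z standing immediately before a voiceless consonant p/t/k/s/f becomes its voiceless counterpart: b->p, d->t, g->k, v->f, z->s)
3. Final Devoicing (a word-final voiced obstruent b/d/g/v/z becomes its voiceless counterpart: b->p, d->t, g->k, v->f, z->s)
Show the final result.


Starting form: 'jamwot'
Rule 1: Vowel Harmony: all vowels become 'a' (matching first vowel). 'jamwot' -> 'jamwat'
Rule 2: Consonant Assimilation: no voiced obstruent (b/d/g/v/z) stands immediately before a voiceless consonant (p/t/k/s/f). No change.
Rule 3: Final Devoicing: final consonant 't' is not one of the voiced obstruents b/d/g/v/z. No change.
Final form: 'jamwat'

jamwat


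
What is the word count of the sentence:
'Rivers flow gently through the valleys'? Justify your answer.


Split into words: Rivers | flow | gently | through | the | valleys = 6 words.

6


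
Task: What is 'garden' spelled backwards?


Reverse 'garden' character by character: 'nedrag'.

nedrag


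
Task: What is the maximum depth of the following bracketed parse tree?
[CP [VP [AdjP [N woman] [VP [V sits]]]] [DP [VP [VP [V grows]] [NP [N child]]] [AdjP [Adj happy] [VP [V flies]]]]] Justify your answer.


Count bracket nesting levels:
'[' at pos 0: depth = 1
'[' at pos 4: depth = 2
'[' at pos 8: depth = 3
'[' at pos 14: depth = 4
'[' at pos 24: depth = 4
'[' at pos 28: depth = 5
'[' at pos 40: depth = 2
'[' at pos 44: depth = 3
'[' at pos 48: depth = 4
'[' at pos 52: depth = 5
'[' at pos 63: depth = 4
'[' at pos 67: depth = 5
'[' at pos 79: depth = 3
'[' at pos 85: depth = 4
'[' at pos 97: depth = 4
'[' at pos 101: depth = 5
Maximum depth reached: 5

5


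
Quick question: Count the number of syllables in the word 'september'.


Break 'september' into syllables: sep-tem-ber -> sep | tem | ber = 3 syllables

3 syllables


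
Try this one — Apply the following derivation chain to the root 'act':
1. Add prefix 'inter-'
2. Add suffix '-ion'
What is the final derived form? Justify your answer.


Step 1: Add prefix 'inter-' to 'act' = 'interact'
Step 2: Add suffix '-ion' to 'interact' = 'interaction'

interaction


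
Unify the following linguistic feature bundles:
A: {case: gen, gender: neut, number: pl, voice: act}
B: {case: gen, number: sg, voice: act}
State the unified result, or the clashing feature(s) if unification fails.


Compare features:
case: A=gen vs B=gen -> unified: gen
gender: A=neut vs B=_ -> unified: neut
number: A=pl vs B=sg -> CLASH
voice: A=act vs B=act -> unified: act
Clash detected on feature 'number' (pl vs sg); unification fails.

CLASH on 'number' (pl vs sg)


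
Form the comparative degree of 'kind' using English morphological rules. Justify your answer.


Apply comparative formation (add -er): 'kind' -> 'kinder'.

kinder


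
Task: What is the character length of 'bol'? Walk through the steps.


Spell out 'bol' and number each letter: b(1), o(2), l(3). Total: 3 letters.

3


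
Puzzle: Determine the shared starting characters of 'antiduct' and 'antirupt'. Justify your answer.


Compare from the start: 4 characters match: 'anti'. Mismatch at position 5: 'd' vs 'r'.

anti


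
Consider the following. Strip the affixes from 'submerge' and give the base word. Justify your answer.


Remove prefix 'sub' from 'submerge' to get root 'merge'.

merge


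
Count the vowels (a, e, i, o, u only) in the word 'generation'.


Vowels in 'generation': e, e, a, i, o = 5 vowels.

5


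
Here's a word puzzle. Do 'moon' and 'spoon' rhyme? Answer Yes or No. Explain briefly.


Rime (stressed vowel + following sounds) of 'moon': -oon = /uːn/
Rime of 'spoon': -oon = /uːn/
/uːn/ and /uːn/ are the same ending sound, so the words rhyme.

Yes


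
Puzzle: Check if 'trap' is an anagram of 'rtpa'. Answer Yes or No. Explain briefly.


Sorted letters of 'trap': 'aprt'
Sorted letters of 'rtpa': 'aprt'
They match.

Yes


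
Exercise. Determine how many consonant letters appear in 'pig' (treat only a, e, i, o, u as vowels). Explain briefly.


Consonants in 'pig': p, g = 2 consonants.

2


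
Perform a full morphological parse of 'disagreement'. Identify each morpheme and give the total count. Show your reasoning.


Step 1: Identify prefix: 'dis' (meaning: not/apart)
Step 2: Identify root: 'agree'
Step 3: Identify suffix(es): 'ment'
Decomposition: dis- (prefix: not/apart) + agree (root) + -ment (suffix: action/result)
Total morphemes: 3

3 morphemes (dis- (prefix: not/apart) + agree (root) + -ment (suffix: action/result))


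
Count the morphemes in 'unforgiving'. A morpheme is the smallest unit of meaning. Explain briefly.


Decomposition: un- (prefix) + forgive (root) + -ing (suffix) = 3 morpheme(s)

3 morphemes


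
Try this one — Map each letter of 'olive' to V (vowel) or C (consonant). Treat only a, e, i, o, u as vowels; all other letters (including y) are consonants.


Letter mapping: o = V, l = C, i = V, v = C, e = V.

VCVCV


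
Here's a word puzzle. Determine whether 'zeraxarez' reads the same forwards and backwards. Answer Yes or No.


Forward: 'zeraxarez'
Reversed: 'zeraxarez'
They are identical.

Yes


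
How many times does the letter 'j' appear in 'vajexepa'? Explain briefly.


Letter 'j' in 'vajexepa': found at position(s) 3 = 1 occurrence(s).

1


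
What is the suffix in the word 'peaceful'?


The word 'peaceful' = 'peace' (root) + '-ful' (suffix). The suffix is '-ful'.

ful


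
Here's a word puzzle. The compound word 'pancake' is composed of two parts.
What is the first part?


Split 'pancake' into 'pan' + 'cake'. The first part is 'pan'.

pan


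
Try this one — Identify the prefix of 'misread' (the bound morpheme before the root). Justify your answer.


The word 'misread' = 'mis' (prefix) + 'read' (root). The prefix is 'mis'.

mis


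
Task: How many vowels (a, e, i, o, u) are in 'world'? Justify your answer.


Vowels in 'world': o = 1 vowels.

1


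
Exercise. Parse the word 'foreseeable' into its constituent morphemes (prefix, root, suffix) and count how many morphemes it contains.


Step 1: Identify prefix: 'fore' (meaning: before/front)
Step 2: Identify root: 'see'
Step 3: Identify suffix(es): 'able'
Decomposition: fore- (prefix: before/front) + see (root) + -able (suffix: capable of)
Total morphemes: 3

3 morphemes (fore- (prefix: before/front) + see (root) + -able (suffix: capable of))


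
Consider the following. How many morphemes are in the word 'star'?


Decomposition: star (free morpheme) = 1 morpheme(s)

1 morphemes


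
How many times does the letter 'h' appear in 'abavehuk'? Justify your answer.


Letter 'h' in 'abavehuk': found at position(s) 6 = 1 occurrence(s).

1


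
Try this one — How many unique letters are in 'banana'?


Unique letters in 'banana': {a, b, n} = 3 distinct letters.

3


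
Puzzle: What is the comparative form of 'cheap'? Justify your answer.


Apply comparative formation (add -er): 'cheap' -> 'cheaper'.

cheaper


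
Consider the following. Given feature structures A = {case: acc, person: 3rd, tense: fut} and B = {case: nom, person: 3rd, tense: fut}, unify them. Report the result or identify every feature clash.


Compare features:
case: A=acc vs B=nom -> CLASH
person: A=3rd vs B=3rd -> unified: 3rd
tense: A=fut vs B=fut -> unified: fut
Clash detected on feature 'case' (acc vs nom); unification fails.

CLASH on 'case' (acc vs nom)


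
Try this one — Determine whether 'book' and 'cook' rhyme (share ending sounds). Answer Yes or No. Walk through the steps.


Rime (stressed vowel + following sounds) of 'book': -ook = /ʊk/
Rime of 'cook': -ook = /ʊk/
/ʊk/ and /ʊk/ are the same ending sound, so the words rhyme.

Yes


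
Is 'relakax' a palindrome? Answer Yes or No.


Forward: 'relakax'
Reversed: 'xakaler'
They differ.

No


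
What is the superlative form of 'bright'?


Apply superlative formation (add -est): 'bright' -> 'brightest'.

brightest


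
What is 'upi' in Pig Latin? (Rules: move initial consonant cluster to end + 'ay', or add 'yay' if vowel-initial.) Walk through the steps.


'upi' starts with a vowel, so add 'yay': 'upiyay'.

upiyay


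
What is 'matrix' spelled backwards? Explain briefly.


Reverse 'matrix' character by character: 'xirtam'.

xirtam


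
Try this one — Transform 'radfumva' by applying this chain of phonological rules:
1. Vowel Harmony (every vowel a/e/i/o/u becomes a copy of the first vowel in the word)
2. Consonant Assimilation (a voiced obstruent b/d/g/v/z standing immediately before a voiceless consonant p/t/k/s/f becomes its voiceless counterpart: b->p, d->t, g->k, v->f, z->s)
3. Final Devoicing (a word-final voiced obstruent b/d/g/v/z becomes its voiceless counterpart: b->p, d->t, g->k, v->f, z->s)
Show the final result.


Starting form: 'radfumva'
Rule 1: Vowel Harmony: all vowels become 'a' (matching first vowel). 'radfumva' -> 'radfamva'
Rule 2: Consonant Assimilation: voiced obstruent before voiceless consonant becomes voiceless ('df' -> 'tf'). 'radfamva' -> 'ratfamva'
Rule 3: Final Devoicing: the word ends in the vowel 'a', not a consonant. No change.
Final form: 'ratfamva'

ratfamva


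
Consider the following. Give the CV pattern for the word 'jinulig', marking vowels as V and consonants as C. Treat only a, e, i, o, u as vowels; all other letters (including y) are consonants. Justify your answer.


Letter mapping: j = C, i = V, n = C, u = V, l = C, i = V, g = C.

CVCVCVC


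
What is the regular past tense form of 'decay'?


Apply rule: Add -ed. 'decay' becomes 'decayed'.

decayed


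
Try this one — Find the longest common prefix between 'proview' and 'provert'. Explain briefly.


Compare from the start: 4 characters match: 'prov'. Mismatch at position 5: 'i' vs 'e'.

prov


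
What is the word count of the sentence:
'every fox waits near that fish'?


Split into words: every | fox | waits | near | that | fish = 6 words.

6


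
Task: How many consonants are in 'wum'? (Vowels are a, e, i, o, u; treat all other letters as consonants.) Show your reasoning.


Consonants in 'wum': w, m = 2 consonants.

2


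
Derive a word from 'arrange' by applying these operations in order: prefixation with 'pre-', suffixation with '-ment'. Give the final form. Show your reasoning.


Step 1: Add prefix 'pre-' to 'arrange' = 'prearrange'
Step 2: Add suffix '-ment' to 'prearrange' = 'prearrangement'

prearrangement


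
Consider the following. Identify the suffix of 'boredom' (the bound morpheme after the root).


The word 'boredom' = 'bore' (root) + '-dom' (suffix). The suffix is '-dom'.

dom


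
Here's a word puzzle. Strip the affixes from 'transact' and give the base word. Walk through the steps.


Remove prefix 'trans' from 'transact' to get root 'act'.

act


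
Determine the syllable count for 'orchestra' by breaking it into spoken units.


Break 'orchestra' into syllables: or-ches-tra -> or | ches | tra = 3 syllables

3 syllables


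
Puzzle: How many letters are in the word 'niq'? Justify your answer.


Spell out 'niq' and number each letter: n(1), i(2), q(3). Total: 3 letters.

3


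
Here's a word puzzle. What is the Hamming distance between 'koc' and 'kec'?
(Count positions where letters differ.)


Alignment:
Position 1: 'k' vs 'k' = match
Position 2: 'o' vs 'e' = DIFFER
Position 3: 'c' vs 'c' = match
Total differences: 1

1


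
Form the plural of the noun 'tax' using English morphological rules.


Apply rule: Add -es (sibilant/fricative ending). 'tax' becomes 'taxes'.

taxes


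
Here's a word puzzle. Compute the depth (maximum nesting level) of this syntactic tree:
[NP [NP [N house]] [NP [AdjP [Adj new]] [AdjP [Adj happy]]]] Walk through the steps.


Count bracket nesting levels:
'[' at pos 0: depth = 1
'[' at pos 4: depth = 2
'[' at pos 8: depth = 3
'[' at pos 19: depth = 2
'[' at pos 23: depth = 3
'[' at pos 29: depth = 4
'[' at pos 40: depth = 3
'[' at pos 46: depth = 4
Maximum depth reached: 4

4


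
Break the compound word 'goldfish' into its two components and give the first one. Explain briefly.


Split 'goldfish' into 'gold' + 'fish'. The first part is 'gold'.

gold


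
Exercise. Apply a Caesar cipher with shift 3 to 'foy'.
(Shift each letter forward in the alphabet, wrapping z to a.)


Shift each letter by 3: f -> i, o -> r, y -> b. Result: 'irb'.

irb


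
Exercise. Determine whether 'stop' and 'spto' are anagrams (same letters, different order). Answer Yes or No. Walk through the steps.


Sorted letters of 'stop': 'opst'
Sorted letters of 'spto': 'opst'
They match.

Yes


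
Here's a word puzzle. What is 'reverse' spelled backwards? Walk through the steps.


Reverse 'reverse' character by character: 'esrever'.

esrever


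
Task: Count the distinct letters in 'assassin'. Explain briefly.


Unique letters in 'assassin': {a, i, n, s} = 4 distinct letters.

4


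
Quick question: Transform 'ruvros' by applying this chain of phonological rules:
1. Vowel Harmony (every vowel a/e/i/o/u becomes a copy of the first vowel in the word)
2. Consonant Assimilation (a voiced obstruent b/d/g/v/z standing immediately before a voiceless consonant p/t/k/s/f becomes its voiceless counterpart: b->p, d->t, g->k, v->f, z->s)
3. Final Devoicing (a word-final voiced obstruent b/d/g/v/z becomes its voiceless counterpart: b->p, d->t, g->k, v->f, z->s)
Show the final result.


Starting form: 'ruvros'
Rule 1: Vowel Harmony: all vowels become 'u' (matching first vowel). 'ruvros' -> 'ruvrus'
Rule 2: Consonant Assimilation: no voiced obstruent (b/d/g/v/z) stands immediately before a voiceless consonant (p/t/k/s/f). No change.
Rule 3: Final Devoicing: final consonant 's' is not one of the voiced obstruents b/d/g/v/z. No change.
Final form: 'ruvrus'

ruvrus


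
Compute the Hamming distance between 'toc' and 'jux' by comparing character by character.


Alignment:
Position 1: 't' vs 'j' = DIFFER
Position 2: 'o' vs 'u' = DIFFER
Position 3: 'c' vs 'x' = DIFFER
Total differences: 3

3


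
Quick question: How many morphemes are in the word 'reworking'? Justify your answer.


Decomposition: re- (prefix) + work (root) + -ing (suffix) = 3 morpheme(s)

3 morphemes


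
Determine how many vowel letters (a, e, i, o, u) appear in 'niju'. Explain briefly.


Vowels in 'niju': i, u = 2 vowels.

2


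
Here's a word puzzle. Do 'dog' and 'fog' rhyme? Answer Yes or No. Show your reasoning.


Rime (stressed vowel + following sounds) of 'dog': -og = /ɒg/
Rime of 'fog': -og = /ɒg/
/ɒg/ and /ɒg/ are the same ending sound, so the words rhyme.

Yes


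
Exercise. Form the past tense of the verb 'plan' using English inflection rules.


Apply rule: Double final consonant and add -ed. 'plan' becomes 'planned'.

planned


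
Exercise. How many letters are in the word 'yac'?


Spell out 'yac' and number each letter: y(1), a(2), c(3). Total: 3 letters.

3


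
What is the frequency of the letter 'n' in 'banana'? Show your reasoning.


Letter 'n' in 'banana': found at position(s) 3, 5 = 2 occurrence(s).

2


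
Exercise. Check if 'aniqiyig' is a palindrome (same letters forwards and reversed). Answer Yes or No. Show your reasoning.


Forward: 'aniqiyig'
Reversed: 'giyiqina'
They differ.

No


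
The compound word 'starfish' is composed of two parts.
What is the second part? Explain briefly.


Split 'starfish' into 'star' + 'fish'. The second part is 'fish'.

fish


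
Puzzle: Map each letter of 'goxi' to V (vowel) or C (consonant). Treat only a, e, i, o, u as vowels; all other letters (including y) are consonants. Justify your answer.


Letter mapping: g = C, o = V, x = C, i = V.

CVCV


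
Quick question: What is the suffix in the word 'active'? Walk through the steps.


The word 'active' = 'act' (root) + '-ive' (suffix). The suffix is '-ive'.

ive


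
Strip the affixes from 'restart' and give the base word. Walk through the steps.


Remove prefix 're' from 'restart' to get root 'start'.

start


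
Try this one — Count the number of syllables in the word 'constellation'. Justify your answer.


Break 'constellation' into syllables: con-stel-la-tion -> con | stel | la | tion = 4 syllables

4 syllables


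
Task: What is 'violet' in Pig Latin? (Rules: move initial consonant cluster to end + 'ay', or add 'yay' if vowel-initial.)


'violet': move consonant cluster 'v' to end and add 'ay': 'ioletvay'.

ioletvay


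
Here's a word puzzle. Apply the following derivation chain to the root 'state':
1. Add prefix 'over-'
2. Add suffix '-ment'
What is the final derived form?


Step 1: Add prefix 'over-' to 'state' = 'overstate'
Step 2: Add suffix '-ment' to 'overstate' = 'overstatement'

overstatement


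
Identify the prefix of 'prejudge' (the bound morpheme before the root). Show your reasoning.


The word 'prejudge' = 'pre' (prefix) + 'judge' (root). The prefix is 'pre'.

pre


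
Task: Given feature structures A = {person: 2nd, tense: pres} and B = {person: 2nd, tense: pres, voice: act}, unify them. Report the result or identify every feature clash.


Compare features:
person: A=2nd vs B=2nd -> unified: 2nd
tense: A=pres vs B=pres -> unified: pres
voice: A=_ vs B=act -> unified: act
No clashes found.

Unified: {person: 2nd, tense: pres, voice: act}


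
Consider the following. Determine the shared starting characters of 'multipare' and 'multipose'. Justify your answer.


Compare from the start: 6 characters match: 'multip'. Mismatch at position 7: 'a' vs 'o'.

multip


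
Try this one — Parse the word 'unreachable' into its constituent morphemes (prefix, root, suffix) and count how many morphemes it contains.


Step 1: Identify prefix: 'un' (meaning: not/reverse)
Step 2: Identify root: 'reach'
Step 3: Identify suffix(es): 'able'
Decomposition: un- (prefix: not/reverse) + reach (root) + -able (suffix: capable of)
Total morphemes: 3

3 morphemes (un- (prefix: not/reverse) + reach (root) + -able (suffix: capable of))


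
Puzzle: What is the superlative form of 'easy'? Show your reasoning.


Apply superlative formation (consonant + y: change y to i, add -est): 'easy' -> 'easiest'.

easiest


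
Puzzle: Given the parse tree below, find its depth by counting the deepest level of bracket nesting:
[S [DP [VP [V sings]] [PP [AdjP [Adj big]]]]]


Count bracket nesting levels:
'[' at pos 0: depth = 1
'[' at pos 3: depth = 2
'[' at pos 7: depth = 3
'[' at pos 11: depth = 4
'[' at pos 22: depth = 3
'[' at pos 26: depth = 4
'[' at pos 32: depth = 5
Maximum depth reached: 5

5


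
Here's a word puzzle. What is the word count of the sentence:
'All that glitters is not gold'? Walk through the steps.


Split into words: All | that | glitters | is | not | gold = 6 words.

6


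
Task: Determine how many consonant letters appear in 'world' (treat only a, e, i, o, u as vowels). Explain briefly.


Consonants in 'world': w, r, l, d = 4 consonants.

4


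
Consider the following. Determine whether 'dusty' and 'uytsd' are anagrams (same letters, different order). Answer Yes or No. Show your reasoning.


Sorted letters of 'dusty': 'dstuy'
Sorted letters of 'uytsd': 'dstuy'
They match.

Yes


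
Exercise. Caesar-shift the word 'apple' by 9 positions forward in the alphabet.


Shift each letter by 9: a -> j, p -> y, p -> y, l -> u, e -> n. Result: 'jyyun'.

jyyun


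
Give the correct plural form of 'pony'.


Apply rule: Change -y to -ies (consonant + y). 'pony' becomes 'ponies'.

ponies


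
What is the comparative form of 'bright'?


Apply comparative formation (add -er): 'bright' -> 'brighter'.

brighter


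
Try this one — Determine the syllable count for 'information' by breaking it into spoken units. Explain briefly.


Break 'information' into syllables: in-for-ma-tion -> in | for | ma | tion = 4 syllables

4 syllables


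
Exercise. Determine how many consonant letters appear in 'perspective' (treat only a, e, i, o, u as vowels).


Consonants in 'perspective': p, r, s, p, c, t, v = 7 consonants.

7


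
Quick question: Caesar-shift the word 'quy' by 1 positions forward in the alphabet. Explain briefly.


Shift each letter by 1: q -> r, u -> v, y -> z. Result: 'rvz'.

rvz


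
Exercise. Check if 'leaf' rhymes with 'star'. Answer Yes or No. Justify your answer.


Rime (stressed vowel + following sounds) of 'leaf': -eaf = /iːf/
Rime of 'star': -ar = /ɑːr/
/iːf/ and /ɑːr/ are different ending sounds, so the words do not rhyme.

No


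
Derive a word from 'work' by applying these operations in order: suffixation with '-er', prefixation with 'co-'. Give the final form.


Step 1: Add suffix '-er' to 'work' = 'worker'
Step 2: Add prefix 'co-' to 'worker' = 'coworker'

coworker


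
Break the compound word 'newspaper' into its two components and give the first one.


Split 'newspaper' into 'news' + 'paper'. The first part is 'news'.

news


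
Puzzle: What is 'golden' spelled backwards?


Reverse 'golden' character by character: 'nedlog'.

nedlog


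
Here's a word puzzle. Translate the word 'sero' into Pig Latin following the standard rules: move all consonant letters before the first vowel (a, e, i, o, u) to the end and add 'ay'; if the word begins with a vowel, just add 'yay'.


'sero': move consonant cluster 's' to end and add 'ay': 'erosay'.

erosay


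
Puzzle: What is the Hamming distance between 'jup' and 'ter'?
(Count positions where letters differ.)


Alignment:
Position 1: 'j' vs 't' = DIFFER
Position 2: 'u' vs 'e' = DIFFER
Position 3: 'p' vs 'r' = DIFFER
Total differences: 3

3


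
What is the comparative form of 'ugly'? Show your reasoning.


Apply comparative formation (consonant + y: change y to i, add -er): 'ugly' -> 'uglier'.

uglier


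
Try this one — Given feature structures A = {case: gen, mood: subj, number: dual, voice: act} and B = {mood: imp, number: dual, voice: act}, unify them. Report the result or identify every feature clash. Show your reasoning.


Compare features:
case: A=gen vs B=_ -> unified: gen
mood: A=subj vs B=imp -> CLASH
number: A=dual vs B=dual -> unified: dual
voice: A=act vs B=act -> unified: act
Clash detected on feature 'mood' (subj vs imp); unification fails.

CLASH on 'mood' (subj vs imp)


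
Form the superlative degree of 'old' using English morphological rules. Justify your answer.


Apply superlative formation (add -est): 'old' -> 'oldest'.

oldest


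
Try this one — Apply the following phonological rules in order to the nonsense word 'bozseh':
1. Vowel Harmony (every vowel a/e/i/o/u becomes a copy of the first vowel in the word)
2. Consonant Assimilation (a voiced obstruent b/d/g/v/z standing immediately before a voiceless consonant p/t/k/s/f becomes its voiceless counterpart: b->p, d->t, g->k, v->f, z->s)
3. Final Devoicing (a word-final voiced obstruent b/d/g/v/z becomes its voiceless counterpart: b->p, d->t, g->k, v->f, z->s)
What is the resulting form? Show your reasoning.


Starting form: 'bozseh'
Rule 1: Vowel Harmony: all vowels become 'o' (matching first vowel). 'bozseh' -> 'bozsoh'
Rule 2: Consonant Assimilation: voiced obstruent before voiceless consonant becomes voiceless ('zs' -> 'ss'). 'bozsoh' -> 'bossoh'
Rule 3: Final Devoicing: final consonant 'h' is not one of the voiced obstruents b/d/g/v/z. No change.
Final form: 'bossoh'

bossoh
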